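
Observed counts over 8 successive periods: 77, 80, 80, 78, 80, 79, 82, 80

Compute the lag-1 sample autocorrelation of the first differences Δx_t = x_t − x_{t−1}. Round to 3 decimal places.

-0.540

First differences Δx: 3, 0, -2, 2, -1, 3, -2
Mean of differences = 0.4286
Numerator Σ(Δx_t−Δx̄)(Δx_{t+1}−Δx̄) = -16.0408
Denominator Σ(Δx_t−Δx̄)² = 29.7143
r_1(Δx) = -16.0408 / 29.7143 = -0.540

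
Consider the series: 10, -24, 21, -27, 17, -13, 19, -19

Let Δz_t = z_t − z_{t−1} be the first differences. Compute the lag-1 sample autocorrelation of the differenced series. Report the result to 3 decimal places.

First differences Δz: -34, 45, -48, 44, -30, 32, -38
Mean of differences = -4.1429
Numerator Σ(Δz_t−Δz̄)(Δz_{t+1}−Δz̄) = -9137.0204
Denominator Σ(Δz_t−Δz̄)² = 10668.8571
r_1(Δz) = -9137.0204 / 10668.8571 = -0.856

-0.856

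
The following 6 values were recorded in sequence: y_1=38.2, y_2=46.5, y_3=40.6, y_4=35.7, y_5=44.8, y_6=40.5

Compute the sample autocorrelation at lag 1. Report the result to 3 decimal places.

Mean ȳ = (38.2 + 46.5 + 40.6 + 35.7 + 44.8 + 40.5)/6 = 41.0500
Deviations from mean: -2.8500, 5.4500, -0.4500, -5.3500, 3.7500, -0.5500
Σ(y_t−ȳ)(y_{t+1}−ȳ) = (-15.5325) + (-2.4525) + (2.4075) + (-20.0625) + (-2.0625) = -37.7025
Denominator Σ(y_t−ȳ)² = 81.0150
r_1 = -37.7025 / 81.0150 = -0.465

-0.465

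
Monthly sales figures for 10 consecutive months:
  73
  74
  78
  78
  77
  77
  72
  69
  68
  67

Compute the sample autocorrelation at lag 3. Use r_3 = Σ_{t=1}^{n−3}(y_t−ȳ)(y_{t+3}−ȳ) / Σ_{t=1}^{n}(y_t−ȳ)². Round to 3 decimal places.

-0.093

Mean ȳ = (73 + 74 + 78 + 78 + 77 + 77 + 72 + 69 + 68 + 67)/10 = 73.3000
Σ(y_t−ȳ)(y_{t+3}−ȳ) = (-1.4100) + (2.5900) + (17.3900) + (-6.1100) + (-15.9100) + (-19.6100) + (8.1900) = -14.8700
Denominator Σ(y_t−ȳ)² = 160.1000
r_3 = -14.8700 / 160.1000 = -0.093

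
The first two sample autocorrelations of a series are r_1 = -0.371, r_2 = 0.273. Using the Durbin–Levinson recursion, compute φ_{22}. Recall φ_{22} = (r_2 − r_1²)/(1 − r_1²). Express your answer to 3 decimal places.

0.157

φ_{22} = (r_2 − r_1²) / (1 − r_1²)
r_1² = (-0.371)² = 0.137641
Numerator = 0.273 − 0.1376 = 0.1354; denominator = 1 − 0.1376 = 0.8624
φ_{22} = 0.1354 / 0.8624 = 0.157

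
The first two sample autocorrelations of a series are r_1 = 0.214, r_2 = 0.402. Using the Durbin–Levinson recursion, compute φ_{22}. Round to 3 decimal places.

0.373

φ_{22} = (r_2 − r_1²) / (1 − r_1²)
r_1² = (0.214)² = 0.045796
Numerator = 0.402 − 0.0458 = 0.3562; denominator = 1 − 0.0458 = 0.9542
φ_{22} = 0.3562 / 0.9542 = 0.373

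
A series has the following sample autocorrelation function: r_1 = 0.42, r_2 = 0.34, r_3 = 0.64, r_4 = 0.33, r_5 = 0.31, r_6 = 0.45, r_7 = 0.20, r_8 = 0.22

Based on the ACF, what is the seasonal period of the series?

3

The largest autocorrelation is r_3 = 0.64, with a weaker echo at lag 6 (0.45); the remaining lags stay at or below 0.42. The elevated value at lag 1 (0.42), dropping to 0.34 at lag 2, reflects decaying short-term dependence rather than seasonality.
The dominant spike at lag 3 indicates a seasonal period of 3.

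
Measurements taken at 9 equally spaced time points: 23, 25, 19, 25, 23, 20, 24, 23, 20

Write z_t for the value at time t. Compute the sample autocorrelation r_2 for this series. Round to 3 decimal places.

Mean z̄ = (23 + 25 + 19 + 25 + 23 + 20 + 24 + 23 + 20)/9 = 22.4444
Σ(z_t−z̄)(z_{t+2}−z̄) = (-1.9136) + (6.5309) + (-1.9136) + (-6.2469) + (0.8642) + (-1.3580) + (-3.8025) = -7.8395
Denominator Σ(z_t−z̄)² = 40.2222
r_2 = -7.8395 / 40.2222 = -0.195

-0.195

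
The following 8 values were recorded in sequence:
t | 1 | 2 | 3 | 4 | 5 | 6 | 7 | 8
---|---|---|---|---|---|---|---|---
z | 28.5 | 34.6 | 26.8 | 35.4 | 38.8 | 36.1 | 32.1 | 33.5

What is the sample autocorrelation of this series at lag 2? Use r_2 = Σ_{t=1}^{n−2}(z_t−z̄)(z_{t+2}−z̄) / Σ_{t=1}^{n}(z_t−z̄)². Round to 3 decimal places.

-0.015

Mean z̄ = (28.5 + 34.6 + 26.8 + 35.4 + 38.8 + 36.1 + 32.1 + 33.5)/8 = 33.2250
Σ(z_t−z̄)(z_{t+2}−z̄) = (30.3581) + (2.9906) + (-35.8194) + (6.2531) + (-6.2719) + (0.7906) = -1.6988
Denominator Σ(z_t−z̄)² = 110.9150
r_2 = -1.6988 / 110.9150 = -0.015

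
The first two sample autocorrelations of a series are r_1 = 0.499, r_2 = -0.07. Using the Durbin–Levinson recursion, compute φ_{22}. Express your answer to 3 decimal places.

-0.425

φ_{22} = (r_2 − r_1²) / (1 − r_1²)
r_1² = (0.499)² = 0.249001
Numerator = -0.07 − 0.2490 = -0.3190; denominator = 1 − 0.2490 = 0.7510
φ_{22} = -0.3190 / 0.7510 = -0.425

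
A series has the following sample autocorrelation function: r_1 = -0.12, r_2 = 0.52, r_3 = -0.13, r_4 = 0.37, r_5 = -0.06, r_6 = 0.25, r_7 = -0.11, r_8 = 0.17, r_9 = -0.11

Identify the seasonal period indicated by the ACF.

2

The largest autocorrelation is r_2 = 0.52, with weaker echoes at lags 4 (0.37), 6 (0.25) and 8 (0.17); the remaining lags stay at or below -0.06.
The dominant spike at lag 2 indicates a seasonal period of 2.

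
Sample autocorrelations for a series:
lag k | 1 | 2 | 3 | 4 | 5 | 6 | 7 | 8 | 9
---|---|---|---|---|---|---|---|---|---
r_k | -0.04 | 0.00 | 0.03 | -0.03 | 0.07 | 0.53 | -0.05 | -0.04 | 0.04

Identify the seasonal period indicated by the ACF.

The largest autocorrelation is r_6 = 0.53; the remaining lags stay at or below 0.07.
The dominant spike at lag 6 indicates a seasonal period of 6.

6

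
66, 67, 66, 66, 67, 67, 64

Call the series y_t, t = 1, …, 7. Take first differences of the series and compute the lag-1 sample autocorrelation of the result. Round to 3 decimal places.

First differences Δy: 1, -1, 0, 1, 0, -3
Mean of differences = -0.3333
Numerator Σ(Δy_t−Δȳ)(Δy_{t+1}−Δȳ) = -1.1111
Denominator Σ(Δy_t−Δȳ)² = 11.3333
r_1(Δy) = -1.1111 / 11.3333 = -0.098

-0.098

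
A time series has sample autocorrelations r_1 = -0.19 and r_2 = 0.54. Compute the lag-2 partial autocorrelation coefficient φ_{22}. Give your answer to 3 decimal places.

0.523

φ_{22} = (r_2 − r_1²) / (1 − r_1²)
r_1² = (-0.19)² = 0.0361
Numerator = 0.54 − 0.0361 = 0.5039; denominator = 1 − 0.0361 = 0.9639
φ_{22} = 0.5039 / 0.9639 = 0.523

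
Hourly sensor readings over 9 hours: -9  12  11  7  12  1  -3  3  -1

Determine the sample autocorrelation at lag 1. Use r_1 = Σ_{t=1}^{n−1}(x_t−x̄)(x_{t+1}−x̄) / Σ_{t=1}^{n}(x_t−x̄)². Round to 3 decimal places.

Mean x̄ = (-9 + 12 + 11 + 7 + 12 + 1 − 3 + 3 − 1)/9 = 3.6667
Numerator Σ_{t=1}^{8}(x_t−x̄)(x_{t+1}−x̄) = 10.8889
Denominator Σ(x_t−x̄)² = 438.0000
r_1 = 10.8889 / 438.0000 = 0.025

0.025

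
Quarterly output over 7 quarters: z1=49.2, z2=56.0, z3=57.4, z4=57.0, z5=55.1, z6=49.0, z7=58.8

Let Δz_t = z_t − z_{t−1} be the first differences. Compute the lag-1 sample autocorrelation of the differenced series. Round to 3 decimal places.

-0.176

First differences Δz: 6.8, 1.4, -0.4, -1.9, -6.1, 9.8
Mean of differences = 1.6000
Numerator Σ(Δz_t−Δz̄)(Δz_{t+1}−Δz̄) = -29.8300
Denominator Σ(Δz_t−Δz̄)² = 169.8600
r_1(Δz) = -29.8300 / 169.8600 = -0.176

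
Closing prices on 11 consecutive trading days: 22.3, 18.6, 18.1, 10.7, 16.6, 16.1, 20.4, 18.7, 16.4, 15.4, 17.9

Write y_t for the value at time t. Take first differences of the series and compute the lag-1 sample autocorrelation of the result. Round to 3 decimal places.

First differences Δy: -3.7, -0.5, -7.4, 5.9, -0.5, 4.3, -1.7, -2.3, -1.0, 2.5
Mean of differences = -0.4400
Numerator Σ(Δy_t−Δȳ)(Δy_{t+1}−Δȳ) = -48.4116
Denominator Σ(Δy_t−Δȳ)² = 135.7440
r_1(Δy) = -48.4116 / 135.7440 = -0.357

-0.357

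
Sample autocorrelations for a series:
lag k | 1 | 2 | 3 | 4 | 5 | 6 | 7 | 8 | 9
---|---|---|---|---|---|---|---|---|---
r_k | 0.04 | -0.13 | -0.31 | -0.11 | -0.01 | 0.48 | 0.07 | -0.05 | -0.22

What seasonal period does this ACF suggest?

6

The largest autocorrelation is r_6 = 0.48; the remaining lags stay at or below 0.07.
The dominant spike at lag 6 indicates a seasonal period of 6.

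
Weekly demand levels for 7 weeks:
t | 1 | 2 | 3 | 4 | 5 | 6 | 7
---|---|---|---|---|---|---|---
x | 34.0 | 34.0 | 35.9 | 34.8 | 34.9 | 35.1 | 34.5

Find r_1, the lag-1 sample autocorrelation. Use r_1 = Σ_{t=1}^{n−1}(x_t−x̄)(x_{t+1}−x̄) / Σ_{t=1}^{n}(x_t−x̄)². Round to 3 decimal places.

Mean x̄ = (34.0 + 34.0 + 35.9 + 34.8 + 34.9 + 35.1 + 34.5)/7 = 34.7429
Σ(x_t−x̄)(x_{t+1}−x̄) = (0.5518) + (-0.8596) + (0.0661) + (0.0090) + (0.0561) + (-0.0867) = -0.2633
Denominator Σ(x_t−x̄)² = 2.6571
r_1 = -0.2633 / 2.6571 = -0.099

-0.099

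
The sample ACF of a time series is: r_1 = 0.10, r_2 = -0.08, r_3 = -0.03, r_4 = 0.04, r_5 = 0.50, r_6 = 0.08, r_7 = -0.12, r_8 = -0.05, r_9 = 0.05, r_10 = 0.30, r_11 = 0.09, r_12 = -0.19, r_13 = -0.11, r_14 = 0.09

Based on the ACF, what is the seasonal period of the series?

The largest autocorrelation is r_5 = 0.50, with a weaker echo at lag 10 (0.30); the remaining lags stay at or below 0.10.
The dominant spike at lag 5 indicates a seasonal period of 5.

5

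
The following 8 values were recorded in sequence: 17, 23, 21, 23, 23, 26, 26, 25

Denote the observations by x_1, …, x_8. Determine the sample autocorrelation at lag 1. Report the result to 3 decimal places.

0.242

Mean x̄ = (17 + 23 + 21 + 23 + 23 + 26 + 26 + 25)/8 = 23.0000
Deviations from mean: -6.0000, 0.0000, -2.0000, 0.0000, 0.0000, 3.0000, 3.0000, 2.0000
Σ(x_t−x̄)(x_{t+1}−x̄) = (0.0000) + (0.0000) + (0.0000) + (0.0000) + (0.0000) + (9.0000) + (6.0000) = 15.0000
Denominator Σ(x_t−x̄)² = 62.0000
r_1 = 15.0000 / 62.0000 = 0.242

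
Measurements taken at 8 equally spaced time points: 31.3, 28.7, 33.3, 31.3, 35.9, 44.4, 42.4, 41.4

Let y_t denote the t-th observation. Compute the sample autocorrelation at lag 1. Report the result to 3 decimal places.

0.630

Mean ȳ = (31.3 + 28.7 + 33.3 + 31.3 + 35.9 + 44.4 + 42.4 + 41.4)/8 = 36.0875
Deviations from mean: -4.7875, -7.3875, -2.7875, -4.7875, -0.1875, 8.3125, 6.3125, 5.3125
Σ(y_t−ȳ)(y_{t+1}−ȳ) = (35.3677) + (20.5927) + (13.3452) + (0.8977) + (-1.5586) + (52.4727) + (33.5352) = 154.6523
Denominator Σ(y_t−ȳ)² = 245.3888
r_1 = 154.6523 / 245.3888 = 0.630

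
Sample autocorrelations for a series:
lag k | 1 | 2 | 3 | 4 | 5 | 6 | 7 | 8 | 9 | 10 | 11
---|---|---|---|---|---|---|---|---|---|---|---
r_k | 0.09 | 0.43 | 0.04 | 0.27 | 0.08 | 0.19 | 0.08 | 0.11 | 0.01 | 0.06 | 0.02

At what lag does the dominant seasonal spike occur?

2

The largest autocorrelation is r_2 = 0.43, with weaker echoes at lags 4 (0.27) and 6 (0.19); the remaining lags stay at or below 0.11.
The dominant spike at lag 2 indicates a seasonal period of 2.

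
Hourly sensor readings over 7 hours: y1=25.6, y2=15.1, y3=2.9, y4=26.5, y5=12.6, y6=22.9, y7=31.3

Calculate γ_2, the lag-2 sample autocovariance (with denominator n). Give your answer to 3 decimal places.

Mean ȳ = (25.6 + 15.1 + 2.9 + 26.5 + 12.6 + 22.9 + 31.3)/7 = 19.5571
Deviations: 6.0429, -4.4571, -16.6571, 6.9429, -6.9571, 3.3429, 11.7429
Σ_{t=1}^{5}(y_t−ȳ)(y_{t+2}−ȳ) = -74.2037
γ_2 = -74.2037 / 7 = -10.601

-10.601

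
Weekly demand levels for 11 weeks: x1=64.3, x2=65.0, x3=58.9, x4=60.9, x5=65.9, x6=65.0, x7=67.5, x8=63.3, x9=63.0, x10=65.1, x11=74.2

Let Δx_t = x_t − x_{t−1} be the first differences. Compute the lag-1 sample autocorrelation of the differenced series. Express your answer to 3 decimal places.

First differences Δx: 0.7, -6.1, 2.0, 5.0, -0.9, 2.5, -4.2, -0.3, 2.1, 9.1
Mean of differences = 0.9900
Numerator Σ(Δx_t−Δx̄)(Δx_{t+1}−Δx̄) = -5.0591
Denominator Σ(Δx_t−Δx̄)² = 168.9090
r_1(Δx) = -5.0591 / 168.9090 = -0.030

-0.030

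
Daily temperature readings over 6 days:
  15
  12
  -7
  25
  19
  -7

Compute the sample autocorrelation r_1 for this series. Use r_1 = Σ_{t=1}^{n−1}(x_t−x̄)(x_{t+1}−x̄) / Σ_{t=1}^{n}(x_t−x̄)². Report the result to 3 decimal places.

Mean x̄ = (15 + 12 − 7 + 25 + 19 − 7)/6 = 9.5000
Numerator Σ_{t=1}^{5}(x_t−x̄)(x_{t+1}−x̄) = -292.7500
Denominator Σ(x_t−x̄)² = 911.5000
r_1 = -292.7500 / 911.5000 = -0.321

-0.321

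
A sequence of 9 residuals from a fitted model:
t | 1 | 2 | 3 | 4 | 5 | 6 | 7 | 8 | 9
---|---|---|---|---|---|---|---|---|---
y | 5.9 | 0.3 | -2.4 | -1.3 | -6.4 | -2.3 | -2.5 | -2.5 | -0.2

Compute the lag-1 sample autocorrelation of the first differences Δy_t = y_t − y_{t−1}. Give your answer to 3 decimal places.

-0.215

First differences Δy: -5.6, -2.7, 1.1, -5.1, 4.1, -0.2, 0.0, 2.3
Mean of differences = -0.7625
Numerator Σ(Δy_t−Δȳ)(Δy_{t+1}−Δȳ) = -17.9064
Denominator Σ(Δy_t−Δȳ)² = 83.3588
r_1(Δy) = -17.9064 / 83.3588 = -0.215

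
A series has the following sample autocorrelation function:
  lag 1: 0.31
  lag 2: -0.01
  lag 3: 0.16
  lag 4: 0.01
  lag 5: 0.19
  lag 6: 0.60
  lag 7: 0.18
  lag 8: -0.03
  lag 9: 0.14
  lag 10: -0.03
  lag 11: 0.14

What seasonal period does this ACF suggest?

6

The largest autocorrelation is r_6 = 0.60; the remaining lags stay at or below 0.31.
The dominant spike at lag 6 indicates a seasonal period of 6.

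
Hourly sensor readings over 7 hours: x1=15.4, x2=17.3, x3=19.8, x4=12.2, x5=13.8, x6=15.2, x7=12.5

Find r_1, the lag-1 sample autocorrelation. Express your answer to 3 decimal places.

0.012

Mean x̄ = (15.4 + 17.3 + 19.8 + 12.2 + 13.8 + 15.2 + 12.5)/7 = 15.1714
Deviations from mean: 0.2286, 2.1286, 4.6286, -2.9714, -1.3714, 0.0286, -2.6714
Σ(x_t−x̄)(x_{t+1}−x̄) = (0.4865) + (9.8522) + (-13.7535) + (4.0751) + (-0.0392) + (-0.0763) = 0.5449
Denominator Σ(x_t−x̄)² = 43.8543
r_1 = 0.5449 / 43.8543 = 0.012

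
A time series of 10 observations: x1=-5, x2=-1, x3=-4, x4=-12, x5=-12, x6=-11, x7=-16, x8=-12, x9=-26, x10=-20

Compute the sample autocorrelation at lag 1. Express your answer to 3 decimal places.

0.534

Mean x̄ = (-5 − 1 − 4 − 12 − 12 − 11 − 16 − 12 − 26 − 20)/10 = -11.9000
Numerator Σ_{t=1}^{9}(x_t−x̄)(x_{t+1}−x̄) = 272.7900
Denominator Σ(x_t−x̄)² = 510.9000
r_1 = 272.7900 / 510.9000 = 0.534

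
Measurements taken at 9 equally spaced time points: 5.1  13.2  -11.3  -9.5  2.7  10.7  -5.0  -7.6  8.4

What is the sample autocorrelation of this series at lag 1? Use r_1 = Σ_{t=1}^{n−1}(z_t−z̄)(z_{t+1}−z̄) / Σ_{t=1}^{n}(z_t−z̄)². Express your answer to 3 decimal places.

Mean z̄ = (5.1 + 13.2 − 11.3 − 9.5 + 2.7 + 10.7 − 5.0 − 7.6 + 8.4)/9 = 0.7444
Numerator Σ_{t=1}^{8}(z_t−z̄)(z_{t+1}−z̄) = -46.0820
Denominator Σ(z_t−z̄)² = 688.3022
r_1 = -46.0820 / 688.3022 = -0.067

-0.067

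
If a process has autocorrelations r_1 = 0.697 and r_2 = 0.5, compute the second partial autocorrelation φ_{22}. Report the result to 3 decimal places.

φ_{22} = (r_2 − r_1²) / (1 − r_1²)
r_1² = (0.697)² = 0.485809
Numerator = 0.5 − 0.4858 = 0.0142; denominator = 1 − 0.4858 = 0.5142
φ_{22} = 0.0142 / 0.5142 = 0.028

0.028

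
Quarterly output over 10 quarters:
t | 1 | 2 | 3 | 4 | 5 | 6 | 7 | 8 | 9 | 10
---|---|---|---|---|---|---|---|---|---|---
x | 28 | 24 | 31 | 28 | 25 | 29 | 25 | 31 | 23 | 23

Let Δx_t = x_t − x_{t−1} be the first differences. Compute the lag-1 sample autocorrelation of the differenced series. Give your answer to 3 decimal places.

-0.664

First differences Δx: -4, 7, -3, -3, 4, -4, 6, -8, 0
Mean of differences = -0.5556
Numerator Σ(Δx_t−Δx̄)(Δx_{t+1}−Δx̄) = -140.8642
Denominator Σ(Δx_t−Δx̄)² = 212.2222
r_1(Δx) = -140.8642 / 212.2222 = -0.664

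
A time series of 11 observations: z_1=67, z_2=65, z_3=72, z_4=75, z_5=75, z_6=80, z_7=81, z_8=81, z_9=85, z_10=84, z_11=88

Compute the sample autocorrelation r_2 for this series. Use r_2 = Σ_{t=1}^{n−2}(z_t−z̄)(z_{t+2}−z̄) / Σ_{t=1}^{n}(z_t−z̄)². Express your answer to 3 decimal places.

0.408

Mean z̄ = (67 + 65 + 72 + 75 + 75 + 80 + 81 + 81 + 85 + 84 + 88)/11 = 77.5455
Numerator Σ_{t=1}^{9}(z_t−z̄)(z_{t+2}−z̄) = 223.9504
Denominator Σ(z_t−z̄)² = 548.7273
r_2 = 223.9504 / 548.7273 = 0.408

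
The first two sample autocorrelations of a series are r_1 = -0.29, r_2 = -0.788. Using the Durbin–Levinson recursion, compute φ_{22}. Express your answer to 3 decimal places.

φ_{22} = (r_2 − r_1²) / (1 − r_1²)
r_1² = (-0.29)² = 0.0841
Numerator = -0.788 − 0.0841 = -0.8721; denominator = 1 − 0.0841 = 0.9159
φ_{22} = -0.8721 / 0.9159 = -0.952

-0.952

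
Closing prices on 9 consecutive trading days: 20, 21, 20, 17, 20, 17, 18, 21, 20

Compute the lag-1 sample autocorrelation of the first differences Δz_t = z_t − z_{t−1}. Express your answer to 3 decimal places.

First differences Δz: 1, -1, -3, 3, -3, 1, 3, -1
Mean of differences = 0.0000
Numerator Σ(Δz_t−Δz̄)(Δz_{t+1}−Δz̄) = -19.0000
Denominator Σ(Δz_t−Δz̄)² = 40.0000
r_1(Δz) = -19.0000 / 40.0000 = -0.475

-0.475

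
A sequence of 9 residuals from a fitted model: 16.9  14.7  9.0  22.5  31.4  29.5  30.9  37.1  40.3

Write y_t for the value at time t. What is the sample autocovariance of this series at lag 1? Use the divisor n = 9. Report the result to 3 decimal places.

64.818

Mean ȳ = (16.9 + 14.7 + 9.0 + 22.5 + 31.4 + 29.5 + 30.9 + 37.1 + 40.3)/9 = 25.8111
Σ_{t=1}^{8}(y_t−ȳ)(y_{t+1}−ȳ) = 583.3610
γ_1 = 583.3610 / 9 = 64.818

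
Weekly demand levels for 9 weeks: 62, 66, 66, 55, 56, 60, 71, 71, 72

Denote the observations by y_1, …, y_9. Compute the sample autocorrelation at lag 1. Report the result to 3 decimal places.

0.491

Mean ȳ = (62 + 66 + 66 + 55 + 56 + 60 + 71 + 71 + 72)/9 = 64.3333
Numerator Σ_{t=1}^{8}(y_t−ȳ)(y_{t+1}−ȳ) = 163.8889
Denominator Σ(y_t−ȳ)² = 334.0000
r_1 = 163.8889 / 334.0000 = 0.491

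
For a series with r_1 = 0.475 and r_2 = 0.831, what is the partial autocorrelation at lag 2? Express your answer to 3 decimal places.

φ_{22} = (r_2 − r_1²) / (1 − r_1²)
r_1² = (0.475)² = 0.225625
Numerator = 0.831 − 0.2256 = 0.6054; denominator = 1 − 0.2256 = 0.7744
φ_{22} = 0.6054 / 0.7744 = 0.782

0.782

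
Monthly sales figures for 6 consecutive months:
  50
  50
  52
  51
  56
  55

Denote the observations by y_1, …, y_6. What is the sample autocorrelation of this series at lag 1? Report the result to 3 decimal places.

Mean ȳ = (50 + 50 + 52 + 51 + 56 + 55)/6 = 52.3333
Deviations from mean: -2.3333, -2.3333, -0.3333, -1.3333, 3.6667, 2.6667
Σ(y_t−ȳ)(y_{t+1}−ȳ) = (5.4444) + (0.7778) + (0.4444) + (-4.8889) + (9.7778) = 11.5556
Denominator Σ(y_t−ȳ)² = 33.3333
r_1 = 11.5556 / 33.3333 = 0.347

0.347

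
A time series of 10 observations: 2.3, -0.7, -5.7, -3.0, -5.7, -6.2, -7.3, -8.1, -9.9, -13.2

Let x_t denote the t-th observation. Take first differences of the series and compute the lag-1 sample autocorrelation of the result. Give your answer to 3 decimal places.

First differences Δx: -3.0, -5.0, 2.7, -2.7, -0.5, -1.1, -0.8, -1.8, -3.3
Mean of differences = -1.7222
Numerator Σ(Δx_t−Δx̄)(Δx_{t+1}−Δx̄) = -14.4405
Denominator Σ(Δx_t−Δx̄)² = 38.1156
r_1(Δx) = -14.4405 / 38.1156 = -0.379

-0.379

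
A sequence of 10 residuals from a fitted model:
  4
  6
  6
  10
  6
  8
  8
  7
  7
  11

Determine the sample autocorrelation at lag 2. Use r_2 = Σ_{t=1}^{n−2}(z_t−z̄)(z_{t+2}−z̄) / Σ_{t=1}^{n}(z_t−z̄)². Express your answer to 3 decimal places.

Mean z̄ = (4 + 6 + 6 + 10 + 6 + 8 + 8 + 7 + 7 + 11)/10 = 7.3000
Numerator Σ_{t=1}^{8}(z_t−z̄)(z_{t+2}−z̄) = 1.9200
Denominator Σ(z_t−z̄)² = 38.1000
r_2 = 1.9200 / 38.1000 = 0.050

0.050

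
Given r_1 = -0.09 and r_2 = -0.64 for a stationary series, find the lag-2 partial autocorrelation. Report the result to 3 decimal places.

-0.653

φ_{22} = (r_2 − r_1²) / (1 − r_1²)
r_1² = (-0.09)² = 0.0081
Numerator = -0.64 − 0.0081 = -0.6481; denominator = 1 − 0.0081 = 0.9919
φ_{22} = -0.6481 / 0.9919 = -0.653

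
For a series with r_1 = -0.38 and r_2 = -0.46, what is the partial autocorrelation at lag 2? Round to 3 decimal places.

φ_{22} = (r_2 − r_1²) / (1 − r_1²)
r_1² = (-0.38)² = 0.1444
Numerator = -0.46 − 0.1444 = -0.6044; denominator = 1 − 0.1444 = 0.8556
φ_{22} = -0.6044 / 0.8556 = -0.706

-0.706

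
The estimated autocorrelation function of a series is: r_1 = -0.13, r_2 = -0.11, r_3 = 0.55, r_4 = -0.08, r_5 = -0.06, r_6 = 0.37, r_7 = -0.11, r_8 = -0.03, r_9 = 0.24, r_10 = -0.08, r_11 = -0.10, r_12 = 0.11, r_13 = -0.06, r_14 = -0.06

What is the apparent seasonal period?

The largest autocorrelation is r_3 = 0.55, with weaker echoes at lags 6 (0.37) and 9 (0.24); the remaining lags stay at or below 0.11.
The dominant spike at lag 3 indicates a seasonal period of 3.

3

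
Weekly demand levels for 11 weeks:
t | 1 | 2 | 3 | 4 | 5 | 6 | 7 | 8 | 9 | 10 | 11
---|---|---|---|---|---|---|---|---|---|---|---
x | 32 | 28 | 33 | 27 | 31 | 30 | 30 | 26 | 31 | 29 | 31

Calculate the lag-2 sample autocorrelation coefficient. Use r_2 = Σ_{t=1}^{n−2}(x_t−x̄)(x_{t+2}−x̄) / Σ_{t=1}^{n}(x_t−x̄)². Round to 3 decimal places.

0.429

Mean x̄ = (32 + 28 + 33 + 27 + 31 + 30 + 30 + 26 + 31 + 29 + 31)/11 = 29.8182
Numerator Σ_{t=1}^{9}(x_t−x̄)(x_{t+2}−x̄) = 19.5702
Denominator Σ(x_t−x̄)² = 45.6364
r_2 = 19.5702 / 45.6364 = 0.429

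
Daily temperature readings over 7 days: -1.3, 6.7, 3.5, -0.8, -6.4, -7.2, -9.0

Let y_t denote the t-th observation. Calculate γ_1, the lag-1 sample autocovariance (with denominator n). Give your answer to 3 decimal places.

Mean ȳ = (-1.3 + 6.7 + 3.5 − 0.8 − 6.4 − 7.2 − 9.0)/7 = -2.0714
Deviations: 0.7714, 8.7714, 5.5714, 1.2714, -4.3286, -5.1286, -6.9286
Σ_{t=1}^{6}(y_t−ȳ)(y_{t+1}−ȳ) = 114.9492
γ_1 = 114.9492 / 7 = 16.421

16.421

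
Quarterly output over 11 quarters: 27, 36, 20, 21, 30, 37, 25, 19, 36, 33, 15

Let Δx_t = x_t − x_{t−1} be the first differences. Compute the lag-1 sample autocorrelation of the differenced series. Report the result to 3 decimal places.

-0.163

First differences Δx: 9, -16, 1, 9, 7, -12, -6, 17, -3, -18
Mean of differences = -1.2000
Numerator Σ(Δx_t−Δx̄)(Δx_{t+1}−Δx̄) = -204.0400
Denominator Σ(Δx_t−Δx̄)² = 1255.6000
r_1(Δx) = -204.0400 / 1255.6000 = -0.163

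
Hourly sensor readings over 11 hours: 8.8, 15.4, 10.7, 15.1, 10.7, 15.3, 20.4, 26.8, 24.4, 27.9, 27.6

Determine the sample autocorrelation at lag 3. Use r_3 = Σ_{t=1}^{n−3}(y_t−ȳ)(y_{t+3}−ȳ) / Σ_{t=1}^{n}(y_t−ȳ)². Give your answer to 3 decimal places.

Mean ȳ = (8.8 + 15.4 + 10.7 + 15.1 + 10.7 + 15.3 + 20.4 + 26.8 + 24.4 + 27.9 + 27.6)/11 = 18.4636
Numerator Σ_{t=1}^{8}(y_t−ȳ)(y_{t+3}−ȳ) = 85.2733
Denominator Σ(y_t−ȳ)² = 525.6455
r_3 = 85.2733 / 525.6455 = 0.162

0.162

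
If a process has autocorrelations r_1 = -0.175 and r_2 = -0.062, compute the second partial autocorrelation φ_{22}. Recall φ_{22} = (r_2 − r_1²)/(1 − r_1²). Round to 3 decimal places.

φ_{22} = (r_2 − r_1²) / (1 − r_1²)
r_1² = (-0.175)² = 0.030625
Numerator = -0.062 − 0.0306 = -0.0926; denominator = 1 − 0.0306 = 0.9694
φ_{22} = -0.0926 / 0.9694 = -0.096

-0.096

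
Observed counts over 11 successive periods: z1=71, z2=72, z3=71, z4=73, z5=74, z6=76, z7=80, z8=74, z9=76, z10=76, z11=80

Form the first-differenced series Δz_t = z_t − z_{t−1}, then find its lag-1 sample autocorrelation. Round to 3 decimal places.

First differences Δz: 1, -1, 2, 1, 2, 4, -6, 2, 0, 4
Mean of differences = 0.9000
Numerator Σ(Δz_t−Δz̄)(Δz_{t+1}−Δz̄) = -31.4100
Denominator Σ(Δz_t−Δz̄)² = 74.9000
r_1(Δz) = -31.4100 / 74.9000 = -0.419

-0.419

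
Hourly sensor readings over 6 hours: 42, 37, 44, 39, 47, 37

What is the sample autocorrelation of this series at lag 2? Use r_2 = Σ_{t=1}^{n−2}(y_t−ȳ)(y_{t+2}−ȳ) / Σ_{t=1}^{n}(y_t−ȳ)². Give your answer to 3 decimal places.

0.451

Mean ȳ = (42 + 37 + 44 + 39 + 47 + 37)/6 = 41.0000
Deviations from mean: 1.0000, -4.0000, 3.0000, -2.0000, 6.0000, -4.0000
Σ(y_t−ȳ)(y_{t+2}−ȳ) = (3.0000) + (8.0000) + (18.0000) + (8.0000) = 37.0000
Denominator Σ(y_t−ȳ)² = 82.0000
r_2 = 37.0000 / 82.0000 = 0.451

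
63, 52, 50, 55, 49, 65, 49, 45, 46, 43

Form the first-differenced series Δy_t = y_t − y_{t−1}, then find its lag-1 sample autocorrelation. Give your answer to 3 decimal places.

-0.487

First differences Δy: -11, -2, 5, -6, 16, -16, -4, 1, -3
Mean of differences = -2.2222
Numerator Σ(Δy_t−Δȳ)(Δy_{t+1}−Δȳ) = -331.2716
Denominator Σ(Δy_t−Δȳ)² = 679.5556
r_1(Δy) = -331.2716 / 679.5556 = -0.487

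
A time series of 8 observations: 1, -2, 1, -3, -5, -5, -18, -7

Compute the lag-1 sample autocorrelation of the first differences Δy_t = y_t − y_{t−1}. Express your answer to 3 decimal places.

First differences Δy: -3, 3, -4, -2, 0, -13, 11
Mean of differences = -1.1429
Numerator Σ(Δy_t−Δȳ)(Δy_{t+1}−Δȳ) = -175.5918
Denominator Σ(Δy_t−Δȳ)² = 318.8571
r_1(Δy) = -175.5918 / 318.8571 = -0.551

-0.551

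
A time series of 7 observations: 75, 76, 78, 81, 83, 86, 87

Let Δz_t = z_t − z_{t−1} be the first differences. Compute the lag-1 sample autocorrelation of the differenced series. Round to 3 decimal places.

First differences Δz: 1, 2, 3, 2, 3, 1
Mean of differences = 2.0000
Numerator Σ(Δz_t−Δz̄)(Δz_{t+1}−Δz̄) = -1.0000
Denominator Σ(Δz_t−Δz̄)² = 4.0000
r_1(Δz) = -1.0000 / 4.0000 = -0.250

-0.250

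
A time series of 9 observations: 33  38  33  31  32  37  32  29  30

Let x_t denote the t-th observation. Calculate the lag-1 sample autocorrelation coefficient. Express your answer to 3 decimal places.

0.142

Mean x̄ = (33 + 38 + 33 + 31 + 32 + 37 + 32 + 29 + 30)/9 = 32.7778
Numerator Σ_{t=1}^{8}(x_t−x̄)(x_{t+1}−x̄) = 10.1728
Denominator Σ(x_t−x̄)² = 71.5556
r_1 = 10.1728 / 71.5556 = 0.142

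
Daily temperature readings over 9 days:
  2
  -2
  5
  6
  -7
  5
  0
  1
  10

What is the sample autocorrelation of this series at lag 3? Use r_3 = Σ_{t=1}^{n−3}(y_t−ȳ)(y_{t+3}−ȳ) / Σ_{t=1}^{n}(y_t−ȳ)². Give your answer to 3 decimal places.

0.352

Mean ȳ = (2 − 2 + 5 + 6 − 7 + 5 + 0 + 1 + 10)/9 = 2.2222
Σ(y_t−ȳ)(y_{t+3}−ȳ) = (-0.8395) + (38.9383) + (7.7160) + (-8.3951) + (11.2716) + (21.6049) = 70.2963
Denominator Σ(y_t−ȳ)² = 199.5556
r_3 = 70.2963 / 199.5556 = 0.352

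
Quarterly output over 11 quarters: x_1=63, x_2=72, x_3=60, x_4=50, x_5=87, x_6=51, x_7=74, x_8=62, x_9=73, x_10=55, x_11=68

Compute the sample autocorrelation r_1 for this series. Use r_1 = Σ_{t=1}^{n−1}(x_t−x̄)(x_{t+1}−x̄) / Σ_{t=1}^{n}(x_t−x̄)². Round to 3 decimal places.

Mean x̄ = (63 + 72 + 60 + 50 + 87 + 51 + 74 + 62 + 73 + 55 + 68)/11 = 65.0000
Numerator Σ_{t=1}^{10}(x_t−x̄)(x_{t+1}−x̄) = -899.0000
Denominator Σ(x_t−x̄)² = 1246.0000
r_1 = -899.0000 / 1246.0000 = -0.722

-0.722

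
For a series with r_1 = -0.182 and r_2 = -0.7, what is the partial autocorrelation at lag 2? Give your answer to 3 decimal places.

φ_{22} = (r_2 − r_1²) / (1 − r_1²)
r_1² = (-0.182)² = 0.033124
Numerator = -0.7 − 0.0331 = -0.7331; denominator = 1 − 0.0331 = 0.9669
φ_{22} = -0.7331 / 0.9669 = -0.758

-0.758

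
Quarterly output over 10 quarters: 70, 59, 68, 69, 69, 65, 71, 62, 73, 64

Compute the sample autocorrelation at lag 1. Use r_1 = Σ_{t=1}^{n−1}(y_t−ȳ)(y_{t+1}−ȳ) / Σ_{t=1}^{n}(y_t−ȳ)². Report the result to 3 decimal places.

-0.616

Mean ȳ = (70 + 59 + 68 + 69 + 69 + 65 + 71 + 62 + 73 + 64)/10 = 67.0000
Numerator Σ_{t=1}^{9}(y_t−ȳ)(y_{t+1}−ȳ) = -106.0000
Denominator Σ(y_t−ȳ)² = 172.0000
r_1 = -106.0000 / 172.0000 = -0.616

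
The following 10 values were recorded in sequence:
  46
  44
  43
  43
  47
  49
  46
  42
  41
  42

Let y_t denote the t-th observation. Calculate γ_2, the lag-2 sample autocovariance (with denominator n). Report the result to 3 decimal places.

Mean ȳ = (46 + 44 + 43 + 43 + 47 + 49 + 46 + 42 + 41 + 42)/10 = 44.3000
Σ_{t=1}^{8}(y_t−ȳ)(y_{t+2}−ȳ) = -17.9800
γ_2 = -17.9800 / 10 = -1.798

-1.798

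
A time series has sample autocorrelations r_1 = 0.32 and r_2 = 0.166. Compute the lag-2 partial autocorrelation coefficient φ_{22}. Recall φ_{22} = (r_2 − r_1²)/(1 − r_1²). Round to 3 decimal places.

φ_{22} = (r_2 − r_1²) / (1 − r_1²)
r_1² = (0.32)² = 0.1024
Numerator = 0.166 − 0.1024 = 0.0636; denominator = 1 − 0.1024 = 0.8976
φ_{22} = 0.0636 / 0.8976 = 0.071

0.071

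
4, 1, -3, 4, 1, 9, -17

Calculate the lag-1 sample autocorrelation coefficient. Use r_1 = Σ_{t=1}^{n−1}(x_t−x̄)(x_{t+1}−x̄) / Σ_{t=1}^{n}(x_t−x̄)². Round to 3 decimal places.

Mean x̄ = (4 + 1 − 3 + 4 + 1 + 9 − 17)/7 = -0.1429
Deviations from mean: 4.1429, 1.1429, -2.8571, 4.1429, 1.1429, 9.1429, -16.8571
Numerator Σ_{t=1}^{6}(x_t−x̄)(x_{t+1}−x̄) = -149.3061
Denominator Σ(x_t−x̄)² = 412.8571
r_1 = -149.3061 / 412.8571 = -0.362

-0.362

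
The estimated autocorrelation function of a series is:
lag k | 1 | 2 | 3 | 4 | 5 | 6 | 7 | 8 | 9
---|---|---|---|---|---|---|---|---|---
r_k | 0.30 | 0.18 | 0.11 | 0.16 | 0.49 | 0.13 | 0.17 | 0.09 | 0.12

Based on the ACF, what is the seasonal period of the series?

The largest autocorrelation is r_5 = 0.49; the remaining lags stay at or below 0.30. The elevated value at lag 1 (0.30), dropping to 0.18 at lag 2, reflects decaying short-term dependence rather than seasonality.
The dominant spike at lag 5 indicates a seasonal period of 5.

5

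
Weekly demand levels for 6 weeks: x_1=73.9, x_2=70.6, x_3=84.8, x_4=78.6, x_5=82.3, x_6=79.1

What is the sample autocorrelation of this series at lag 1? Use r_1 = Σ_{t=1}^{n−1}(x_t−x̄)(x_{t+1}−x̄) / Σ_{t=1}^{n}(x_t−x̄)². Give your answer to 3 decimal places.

-0.070

Mean x̄ = (73.9 + 70.6 + 84.8 + 78.6 + 82.3 + 79.1)/6 = 78.2167
Numerator Σ_{t=1}^{5}(x_t−x̄)(x_{t+1}−x̄) = -9.5686
Denominator Σ(x_t−x̄)² = 137.5883
r_1 = -9.5686 / 137.5883 = -0.070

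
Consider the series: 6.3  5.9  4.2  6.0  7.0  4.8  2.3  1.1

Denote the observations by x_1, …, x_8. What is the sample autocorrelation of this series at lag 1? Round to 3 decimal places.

0.410

Mean x̄ = (6.3 + 5.9 + 4.2 + 6.0 + 7.0 + 4.8 + 2.3 + 1.1)/8 = 4.7000
Σ(x_t−x̄)(x_{t+1}−x̄) = (1.9200) + (-0.6000) + (-0.6500) + (2.9900) + (0.2300) + (-0.2400) + (8.6400) = 12.2900
Denominator Σ(x_t−x̄)² = 29.9600
r_1 = 12.2900 / 29.9600 = 0.410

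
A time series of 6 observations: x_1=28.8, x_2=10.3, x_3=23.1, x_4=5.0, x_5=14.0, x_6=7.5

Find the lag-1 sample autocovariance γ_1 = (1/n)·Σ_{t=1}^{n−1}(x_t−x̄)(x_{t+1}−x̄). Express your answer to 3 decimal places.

Mean x̄ = (28.8 + 10.3 + 23.1 + 5.0 + 14.0 + 7.5)/6 = 14.7833
Deviations: 14.0167, -4.4833, 8.3167, -9.7833, -0.7833, -7.2833
Σ_{t=1}^{5}(x_t−x̄)(x_{t+1}−x̄) = -168.1236
γ_1 = -168.1236 / 6 = -28.021

-28.021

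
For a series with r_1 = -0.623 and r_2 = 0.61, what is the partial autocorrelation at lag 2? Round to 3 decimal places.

0.363

φ_{22} = (r_2 − r_1²) / (1 − r_1²)
r_1² = (-0.623)² = 0.388129
Numerator = 0.61 − 0.3881 = 0.2219; denominator = 1 − 0.3881 = 0.6119
φ_{22} = 0.2219 / 0.6119 = 0.363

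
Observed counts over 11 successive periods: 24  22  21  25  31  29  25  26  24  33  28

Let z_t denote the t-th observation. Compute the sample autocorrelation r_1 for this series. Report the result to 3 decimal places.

0.288

Mean z̄ = (24 + 22 + 21 + 25 + 31 + 29 + 25 + 26 + 24 + 33 + 28)/11 = 26.1818
Numerator Σ_{t=1}^{10}(z_t−z̄)(z_{t+1}−z̄) = 39.6033
Denominator Σ(z_t−z̄)² = 137.6364
r_1 = 39.6033 / 137.6364 = 0.288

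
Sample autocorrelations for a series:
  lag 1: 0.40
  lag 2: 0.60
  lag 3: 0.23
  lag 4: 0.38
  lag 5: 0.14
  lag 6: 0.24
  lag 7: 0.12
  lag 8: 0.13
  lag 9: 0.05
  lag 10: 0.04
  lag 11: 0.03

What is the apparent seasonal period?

2

The largest autocorrelation is r_2 = 0.60; the remaining lags stay at or below 0.40.
The dominant spike at lag 2 indicates a seasonal period of 2.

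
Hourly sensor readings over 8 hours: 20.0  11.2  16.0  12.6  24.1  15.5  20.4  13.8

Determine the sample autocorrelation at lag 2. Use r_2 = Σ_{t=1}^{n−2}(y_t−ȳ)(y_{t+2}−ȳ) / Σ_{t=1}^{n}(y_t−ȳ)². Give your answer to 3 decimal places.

Mean ȳ = (20.0 + 11.2 + 16.0 + 12.6 + 24.1 + 15.5 + 20.4 + 13.8)/8 = 16.7000
Σ(y_t−ȳ)(y_{t+2}−ȳ) = (-2.3100) + (22.5500) + (-5.1800) + (4.9200) + (27.3800) + (3.4800) = 50.8400
Denominator Σ(y_t−ȳ)² = 136.7400
r_2 = 50.8400 / 136.7400 = 0.372

0.372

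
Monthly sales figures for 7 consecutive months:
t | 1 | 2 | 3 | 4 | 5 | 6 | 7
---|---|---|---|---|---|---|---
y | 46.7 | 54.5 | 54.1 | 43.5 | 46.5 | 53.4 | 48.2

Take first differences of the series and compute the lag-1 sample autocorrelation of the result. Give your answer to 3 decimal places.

-0.178

First differences Δy: 7.8, -0.4, -10.6, 3.0, 6.9, -5.2
Mean of differences = 0.2500
Numerator Σ(Δy_t−Δȳ)(Δy_{t+1}−Δȳ) = -45.6475
Denominator Σ(Δy_t−Δȳ)² = 256.6350
r_1(Δy) = -45.6475 / 256.6350 = -0.178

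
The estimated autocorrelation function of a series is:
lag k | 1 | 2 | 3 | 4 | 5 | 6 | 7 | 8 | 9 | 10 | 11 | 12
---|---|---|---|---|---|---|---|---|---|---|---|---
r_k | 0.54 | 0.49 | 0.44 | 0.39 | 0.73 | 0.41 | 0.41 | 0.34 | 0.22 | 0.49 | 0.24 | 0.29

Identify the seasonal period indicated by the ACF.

5

The largest autocorrelation is r_5 = 0.73; the remaining lags stay at or below 0.54. The elevated value at lag 1 (0.54), dropping to 0.49 at lag 2, reflects decaying short-term dependence rather than seasonality.
The dominant spike at lag 5 indicates a seasonal period of 5.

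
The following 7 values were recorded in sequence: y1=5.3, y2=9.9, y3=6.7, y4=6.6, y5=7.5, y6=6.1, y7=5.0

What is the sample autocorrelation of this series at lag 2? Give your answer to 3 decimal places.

-0.102

Mean ȳ = (5.3 + 9.9 + 6.7 + 6.6 + 7.5 + 6.1 + 5.0)/7 = 6.7286
Deviations from mean: -1.4286, 3.1714, -0.0286, -0.1286, 0.7714, -0.6286, -1.7286
Numerator Σ_{t=1}^{5}(y_t−ȳ)(y_{t+2}−ȳ) = -1.6416
Denominator Σ(y_t−ȳ)² = 16.0943
r_2 = -1.6416 / 16.0943 = -0.102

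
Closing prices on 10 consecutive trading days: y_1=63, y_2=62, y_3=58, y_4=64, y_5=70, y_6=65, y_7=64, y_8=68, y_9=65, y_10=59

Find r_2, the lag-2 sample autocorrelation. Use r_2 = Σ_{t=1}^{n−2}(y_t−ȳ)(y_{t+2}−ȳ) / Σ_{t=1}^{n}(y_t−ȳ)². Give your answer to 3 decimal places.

-0.377

Mean ȳ = (63 + 62 + 58 + 64 + 70 + 65 + 64 + 68 + 65 + 59)/10 = 63.8000
Numerator Σ_{t=1}^{8}(y_t−ȳ)(y_{t+2}−ȳ) = -45.0800
Denominator Σ(y_t−ȳ)² = 119.6000
r_2 = -45.0800 / 119.6000 = -0.377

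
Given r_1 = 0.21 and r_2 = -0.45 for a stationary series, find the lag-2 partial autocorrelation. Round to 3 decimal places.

-0.517

φ_{22} = (r_2 − r_1²) / (1 − r_1²)
r_1² = (0.21)² = 0.0441
Numerator = -0.45 − 0.0441 = -0.4941; denominator = 1 − 0.0441 = 0.9559
φ_{22} = -0.4941 / 0.9559 = -0.517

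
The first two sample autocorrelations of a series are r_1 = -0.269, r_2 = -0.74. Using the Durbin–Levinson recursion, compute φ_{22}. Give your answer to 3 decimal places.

-0.876

φ_{22} = (r_2 − r_1²) / (1 − r_1²)
r_1² = (-0.269)² = 0.072361
Numerator = -0.74 − 0.0724 = -0.8124; denominator = 1 − 0.0724 = 0.9276
φ_{22} = -0.8124 / 0.9276 = -0.876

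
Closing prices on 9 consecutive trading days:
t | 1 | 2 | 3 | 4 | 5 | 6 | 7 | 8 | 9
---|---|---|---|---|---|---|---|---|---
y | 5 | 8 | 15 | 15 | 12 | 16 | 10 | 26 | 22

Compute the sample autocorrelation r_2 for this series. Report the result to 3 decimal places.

Mean ȳ = (5 + 8 + 15 + 15 + 12 + 16 + 10 + 26 + 22)/9 = 14.3333
Σ(y_t−ȳ)(y_{t+2}−ȳ) = (-6.2222) + (-4.2222) + (-1.5556) + (1.1111) + (10.1111) + (19.4444) + (-33.2222) = -14.5556
Denominator Σ(y_t−ȳ)² = 350.0000
r_2 = -14.5556 / 350.0000 = -0.042

-0.042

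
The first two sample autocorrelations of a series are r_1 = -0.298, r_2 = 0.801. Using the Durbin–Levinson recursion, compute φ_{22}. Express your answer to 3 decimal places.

φ_{22} = (r_2 − r_1²) / (1 − r_1²)
r_1² = (-0.298)² = 0.088804
Numerator = 0.801 − 0.0888 = 0.7122; denominator = 1 − 0.0888 = 0.9112
φ_{22} = 0.7122 / 0.9112 = 0.782

0.782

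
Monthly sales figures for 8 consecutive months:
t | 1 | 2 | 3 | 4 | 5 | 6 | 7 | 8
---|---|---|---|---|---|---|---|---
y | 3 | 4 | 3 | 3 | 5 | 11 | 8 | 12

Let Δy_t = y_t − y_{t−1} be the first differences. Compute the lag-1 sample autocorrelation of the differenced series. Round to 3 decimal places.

-0.465

First differences Δy: 1, -1, 0, 2, 6, -3, 4
Mean of differences = 1.2857
Numerator Σ(Δy_t−Δȳ)(Δy_{t+1}−Δȳ) = -25.7959
Denominator Σ(Δy_t−Δȳ)² = 55.4286
r_1(Δy) = -25.7959 / 55.4286 = -0.465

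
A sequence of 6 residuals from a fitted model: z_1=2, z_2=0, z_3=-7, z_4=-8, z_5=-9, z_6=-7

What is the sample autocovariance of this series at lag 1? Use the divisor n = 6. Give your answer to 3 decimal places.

8.606

Mean z̄ = (2 + 0 − 7 − 8 − 9 − 7)/6 = -4.8333
Deviations: 6.8333, 4.8333, -2.1667, -3.1667, -4.1667, -2.1667
Σ_{t=1}^{5}(z_t−z̄)(z_{t+1}−z̄) = 51.6389
γ_1 = 51.6389 / 6 = 8.606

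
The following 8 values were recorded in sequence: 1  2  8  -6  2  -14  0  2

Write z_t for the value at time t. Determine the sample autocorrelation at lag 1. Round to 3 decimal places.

Mean z̄ = (1 + 2 + 8 − 6 + 2 − 14 + 0 + 2)/8 = -0.6250
Numerator Σ_{t=1}^{7}(z_t−z̄)(z_{t+1}−z̄) = -75.3906
Denominator Σ(z_t−z̄)² = 305.8750
r_1 = -75.3906 / 305.8750 = -0.246

-0.246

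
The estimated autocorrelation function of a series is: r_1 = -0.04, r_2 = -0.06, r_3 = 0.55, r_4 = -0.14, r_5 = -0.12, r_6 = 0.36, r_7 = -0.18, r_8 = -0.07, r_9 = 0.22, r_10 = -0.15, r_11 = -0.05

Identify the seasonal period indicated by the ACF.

3

The largest autocorrelation is r_3 = 0.55, with weaker echoes at lags 6 (0.36) and 9 (0.22); the remaining lags stay at or below -0.04.
The dominant spike at lag 3 indicates a seasonal period of 3.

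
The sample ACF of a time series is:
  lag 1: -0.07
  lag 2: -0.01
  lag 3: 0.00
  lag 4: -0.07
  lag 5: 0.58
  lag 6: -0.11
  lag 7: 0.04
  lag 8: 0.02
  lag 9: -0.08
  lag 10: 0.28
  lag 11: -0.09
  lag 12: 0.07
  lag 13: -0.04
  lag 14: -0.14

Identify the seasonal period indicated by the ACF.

5

The largest autocorrelation is r_5 = 0.58, with a weaker echo at lag 10 (0.28); the remaining lags stay at or below 0.07.
The dominant spike at lag 5 indicates a seasonal period of 5.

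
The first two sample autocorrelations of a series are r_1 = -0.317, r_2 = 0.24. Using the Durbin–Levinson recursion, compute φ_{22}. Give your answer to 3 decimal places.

φ_{22} = (r_2 − r_1²) / (1 − r_1²)
r_1² = (-0.317)² = 0.100489
Numerator = 0.24 − 0.1005 = 0.1395; denominator = 1 − 0.1005 = 0.8995
φ_{22} = 0.1395 / 0.8995 = 0.155

0.155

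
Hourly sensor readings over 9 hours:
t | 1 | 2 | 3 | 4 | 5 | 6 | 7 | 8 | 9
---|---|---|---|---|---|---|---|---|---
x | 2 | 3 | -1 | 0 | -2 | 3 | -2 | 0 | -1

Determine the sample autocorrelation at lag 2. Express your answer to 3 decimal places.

0.201

Mean x̄ = (2 + 3 − 1 + 0 − 2 + 3 − 2 + 0 − 1)/9 = 0.2222
Numerator Σ_{t=1}^{7}(x_t−x̄)(x_{t+2}−x̄) = 6.3457
Denominator Σ(x_t−x̄)² = 31.5556
r_2 = 6.3457 / 31.5556 = 0.201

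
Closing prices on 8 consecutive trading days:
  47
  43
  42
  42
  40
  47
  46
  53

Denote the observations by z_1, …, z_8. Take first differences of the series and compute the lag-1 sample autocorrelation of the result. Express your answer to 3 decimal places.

-0.238

First differences Δz: -4, -1, 0, -2, 7, -1, 7
Mean of differences = 0.8571
Numerator Σ(Δz_t−Δz̄)(Δz_{t+1}−Δz̄) = -27.3061
Denominator Σ(Δz_t−Δz̄)² = 114.8571
r_1(Δz) = -27.3061 / 114.8571 = -0.238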